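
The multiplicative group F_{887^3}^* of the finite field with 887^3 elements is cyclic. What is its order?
|F_{887^3}^*| = 697864102

F_{887^3} has 887^3 = 697864103 elements; its multiplicative group consists of all nonzero elements, so |F_{887^3}^*| = 697864103 - 1 = 697864102. (It is cyclic since any finite subgroup of the multiplicative group of a field is cyclic.)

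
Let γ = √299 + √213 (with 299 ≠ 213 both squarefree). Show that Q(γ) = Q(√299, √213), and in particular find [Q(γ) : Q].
[Q(γ) : Q] = 4 (equivalently, Q(γ) = Q(√299, √213))

Obviously Q(γ) ⊆ Q(√299, √213), and [Q(√299, √213):Q] = 4 (since 299, 213 are distinct squarefree integers > 1 with 63687 not a perfect square). To show equality we compute the minimal polynomial of γ. From γ = √299 + √213: γ^2 = 299 + 2√(63687) + 213 = 512 + 2√(63687), so γ^2 - 512 = 2√(63687); squaring, (γ^2 - 512)^2 = 4·63687, i.e. γ^4 - 1024γ^2 + 262144 - 254748 = 0, i.e. γ^4 - 1024γ^2 + 7396 = 0. So γ is a root of x^4 - 1024x^2 + 7396. This polynomial is irreducible over Q: it has no rational root (each ±√299 ± √213 is irrational), and any factorization into two quadratics over Q would force √(63687) ∈ Q (pairing opposite roots) or √299, √213 ∈ Q (other pairings), all impossible. Hence [Q(γ):Q] = 4 = [Q(√299, √213):Q], so Q(γ) = Q(√299, √213).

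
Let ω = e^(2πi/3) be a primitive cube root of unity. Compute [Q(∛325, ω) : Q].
[Q(∛325, ω) : Q] = 6

[Q(∛325):Q] = 3 (min poly x^3 - 325, irreducible since 325 is not a perfect cube). [Q(ω):Q] = 2 (min poly x^2 + x + 1). Since Q(∛325) ⊂ R and ω ∉ R, we have ω ∉ Q(∛325), so x^2 + x + 1 remains irreducible over Q(∛325) and [Q(∛325, ω) : Q(∛325)] = 2. By the tower law, [Q(∛325, ω) : Q] = 3 · 2 = 6. (In fact Q(∛325, ω) is the splitting field of x^3 - 325 over Q.)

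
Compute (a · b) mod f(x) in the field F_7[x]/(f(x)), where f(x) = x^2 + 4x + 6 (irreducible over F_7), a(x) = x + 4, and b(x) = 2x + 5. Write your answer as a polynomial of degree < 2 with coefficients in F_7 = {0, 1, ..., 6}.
a · b ≡ 5x + 1 (mod f(x))

Multiply in F_7[x]: a(x)·b(x) = (x + 4)·(2x + 5) = 2x^2 + 6x + 6. This has degree ≥ 2, so divide by f(x) over F_7: 2x^2 + 6x + 6 = (2)·(x^2 + 4x + 6) + (5x + 1). Hence a·b ≡ 5x + 1 (mod f). (F_7[x]/(f) is a field with 7^2 = 49 elements since f is irreducible of degree 2.)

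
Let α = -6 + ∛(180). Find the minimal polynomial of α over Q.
m_α(x) = x^3 + 18x^2 + 108x + 36

Set β = α + 6 = ∛(180), so β^3 = 180. Then (α + 6)^3 - 180 = 0, i.e. α is a root of g(x) = (x + 6)^3 - 180 = x^3 + 18x^2 + 108x + 36. Since g(x) = h(x + 6) where h(x) = x^3 - 180, and h is irreducible over Q (because 180 is not a perfect cube, so h has no rational root, and a monic cubic with no rational root is irreducible), g is also irreducible (irreducibility is preserved under the substitution x → x + 6). Hence m_α(x) = x^3 + 18x^2 + 108x + 36.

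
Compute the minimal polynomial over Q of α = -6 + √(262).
m_α(x) = x^2 + 12x - 226

From α + 6 = √(262), squaring gives (α + 6)^2 = 262, i.e. α^2 + 12α + 36 = 262, so α^2 + 12α - 226 = 0. The discriminant of x^2 + 12x - 226 is (12)^2 - 4·(-226) = 144 + 904 = 1048, and 4·(262) is not a perfect square in Q since 262 is squarefree and ≠ 1. Hence x^2 + 12x - 226 is irreducible over Q and is the minimal polynomial of α.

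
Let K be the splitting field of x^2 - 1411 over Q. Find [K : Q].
[K : Q] = 2

f(x) = x^2 - 1411 factors as (x - √1411)(x + √1411). The splitting field is K = Q(√1411). Since 1411 is squarefree and > 1, it is not a perfect square, so x^2 - 1411 is irreducible over Q and [Q(√1411) : Q] = 2. Hence [K : Q] = 2.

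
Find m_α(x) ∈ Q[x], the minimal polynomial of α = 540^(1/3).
m_α(x) = x^3 - 540

α satisfies α^3 = 540, so x^3 - 540 annihilates α. By the rational root test, a rational root p/q (in lowest terms) of x^3 - 540 would satisfy p^3 = 540 q^3, forcing q = 1 and p^3 = 540; but 540 is not a perfect cube, contradiction. A monic cubic over Q with no rational root is irreducible (any nontrivial factorization would include a linear factor). Hence x^3 - 540 is the minimal polynomial of α, and in particular [Q(α):Q] = 3.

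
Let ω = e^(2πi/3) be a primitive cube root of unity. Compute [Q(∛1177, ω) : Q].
[Q(∛1177, ω) : Q] = 6

[Q(∛1177):Q] = 3 (min poly x^3 - 1177, irreducible since 1177 is not a perfect cube). [Q(ω):Q] = 2 (min poly x^2 + x + 1). Since Q(∛1177) ⊂ R and ω ∉ R, we have ω ∉ Q(∛1177), so x^2 + x + 1 remains irreducible over Q(∛1177) and [Q(∛1177, ω) : Q(∛1177)] = 2. By the tower law, [Q(∛1177, ω) : Q] = 3 · 2 = 6. (In fact Q(∛1177, ω) is the splitting field of x^3 - 1177 over Q.)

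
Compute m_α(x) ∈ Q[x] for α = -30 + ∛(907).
m_α(x) = x^3 + 90x^2 + 2700x + 26093

Set β = α + 30 = ∛(907), so β^3 = 907. Then (α + 30)^3 - 907 = 0, i.e. α is a root of g(x) = (x + 30)^3 - 907 = x^3 + 90x^2 + 2700x + 26093. Since g(x) = h(x + 30) where h(x) = x^3 - 907, and h is irreducible over Q (because 907 is not a perfect cube, so h has no rational root, and a monic cubic with no rational root is irreducible), g is also irreducible (irreducibility is preserved under the substitution x → x + 30). Hence m_α(x) = x^3 + 90x^2 + 2700x + 26093.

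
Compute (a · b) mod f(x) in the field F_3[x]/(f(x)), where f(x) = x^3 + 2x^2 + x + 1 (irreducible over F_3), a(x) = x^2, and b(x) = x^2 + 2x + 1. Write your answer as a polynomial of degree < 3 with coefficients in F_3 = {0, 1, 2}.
a · b ≡ 2x (mod f(x))

Multiply in F_3[x]: a(x)·b(x) = (x^2)·(x^2 + 2x + 1) = x^4 + 2x^3 + x^2. This has degree ≥ 3, so divide by f(x) over F_3: x^4 + 2x^3 + x^2 = (x)·(x^3 + 2x^2 + x + 1) + (2x). Hence a·b ≡ 2x (mod f). (F_3[x]/(f) is a field with 3^3 = 27 elements since f is irreducible of degree 3.)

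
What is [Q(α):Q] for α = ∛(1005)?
[Q(α):Q] = 3

The minimal polynomial of α is x^3 - 1005, irreducible over Q since 1005 is not a perfect cube (so x^3 - 1005 has no rational root). Hence [Q(α):Q] = deg(m_α) = 3.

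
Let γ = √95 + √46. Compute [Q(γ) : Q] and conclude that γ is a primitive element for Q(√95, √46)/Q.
[Q(γ) : Q] = 4 (equivalently, Q(γ) = Q(√95, √46))

Obviously Q(γ) ⊆ Q(√95, √46), and [Q(√95, √46):Q] = 4 (since 95, 46 are distinct squarefree integers > 1 with 4370 not a perfect square). To show equality we compute the minimal polynomial of γ. From γ = √95 + √46: γ^2 = 95 + 2√(4370) + 46 = 141 + 2√(4370), so γ^2 - 141 = 2√(4370); squaring, (γ^2 - 141)^2 = 4·4370, i.e. γ^4 - 282γ^2 + 19881 - 17480 = 0, i.e. γ^4 - 282γ^2 + 2401 = 0. So γ is a root of x^4 - 282x^2 + 2401. This polynomial is irreducible over Q: it has no rational root (each ±√95 ± √46 is irrational), and any factorization into two quadratics over Q would force √(4370) ∈ Q (pairing opposite roots) or √95, √46 ∈ Q (other pairings), all impossible. Hence [Q(γ):Q] = 4 = [Q(√95, √46):Q], so Q(γ) = Q(√95, √46).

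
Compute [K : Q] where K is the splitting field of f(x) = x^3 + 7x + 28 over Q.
[K : Q] = 6

By the rational root test, any rational root of the monic integer polynomial f(x) = x^3 + 7x + 28 must be an integer dividing the constant term 28, i.e. one of ±{1, 2, 4, 7, 14, 28}. Evaluating: f(1) = 36, f(-1) = 20, f(2) = 50, f(-2) = 6, f(4) = 120, f(-4) = -64, f(7) = 420, f(-7) = -364, f(14) = 2870, f(-14) = -2814, f(28) = 22176, f(-28) = -22120; none is 0, so f has no rational root and is therefore irreducible over Q (a cubic with no linear factor over a field is irreducible). For an irreducible cubic, the Galois group is A_3 or S_3 according as the discriminant disc(f) = -4a^3 - 27b^2 = -4·(7)^3 - 27·(28)^2 = -22540 is or is not a square in Q. Here disc(f) = -22540 is not a perfect square in Q, so the Galois group of f over Q is not contained in A_3 and must be all of S_3. The splitting field has degree |S_3| = 6 over Q, so [K : Q] = 6.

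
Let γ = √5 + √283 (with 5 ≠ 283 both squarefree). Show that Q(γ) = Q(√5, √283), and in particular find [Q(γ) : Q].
[Q(γ) : Q] = 4 (equivalently, Q(γ) = Q(√5, √283))

Obviously Q(γ) ⊆ Q(√5, √283), and [Q(√5, √283):Q] = 4 (since 5, 283 are distinct squarefree integers > 1 with 1415 not a perfect square). To show equality we compute the minimal polynomial of γ. From γ = √5 + √283: γ^2 = 5 + 2√(1415) + 283 = 288 + 2√(1415), so γ^2 - 288 = 2√(1415); squaring, (γ^2 - 288)^2 = 4·1415, i.e. γ^4 - 576γ^2 + 82944 - 5660 = 0, i.e. γ^4 - 576γ^2 + 77284 = 0. So γ is a root of x^4 - 576x^2 + 77284. This polynomial is irreducible over Q: it has no rational root (each ±√5 ± √283 is irrational), and any factorization into two quadratics over Q would force √(1415) ∈ Q (pairing opposite roots) or √5, √283 ∈ Q (other pairings), all impossible. Hence [Q(γ):Q] = 4 = [Q(√5, √283):Q], so Q(γ) = Q(√5, √283).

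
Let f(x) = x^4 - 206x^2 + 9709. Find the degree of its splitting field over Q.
[K : Q] = 4

Solving the quadratic in x^2: x^2 = (206 ± √(206^2 - 4·9709))/2 = (206 ± √3600)/2 = (206 ± 60)/2, giving x^2 = 73 or x^2 = 133. So f(x) = (x^2 - 73)(x^2 - 133) and the roots of f are ±√73, ±√133. Hence the splitting field is K = Q(√73, √133). Since 73 and 133 are distinct squarefree integers > 1, their product 9709 is not a perfect square, so √133 ∉ Q(√73). By the tower law [K:Q] = [Q(√73,√133):Q(√73)] · [Q(√73):Q] = 2 · 2 = 4.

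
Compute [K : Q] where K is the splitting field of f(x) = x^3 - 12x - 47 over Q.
[K : Q] = 6

By the rational root test, any rational root of the monic integer polynomial f(x) = x^3 - 12x - 47 must be an integer dividing the constant term -47, i.e. one of ±{1, 47}. Evaluating: f(1) = -58, f(-1) = -36, f(47) = 103212, f(-47) = -103306; none is 0, so f has no rational root and is therefore irreducible over Q (a cubic with no linear factor over a field is irreducible). For an irreducible cubic, the Galois group is A_3 or S_3 according as the discriminant disc(f) = -4a^3 - 27b^2 = -4·(-12)^3 - 27·(-47)^2 = -52731 is or is not a square in Q. Here disc(f) = -52731 is not a perfect square in Q, so the Galois group of f over Q is not contained in A_3 and must be all of S_3. The splitting field has degree |S_3| = 6 over Q, so [K : Q] = 6.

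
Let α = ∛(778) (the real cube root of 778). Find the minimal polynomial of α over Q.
m_α(x) = x^3 - 778

α satisfies α^3 = 778, so x^3 - 778 annihilates α. By the rational root test, a rational root p/q (in lowest terms) of x^3 - 778 would satisfy p^3 = 778 q^3, forcing q = 1 and p^3 = 778; but 778 is not a perfect cube, contradiction. A monic cubic over Q with no rational root is irreducible (any nontrivial factorization would include a linear factor). Hence x^3 - 778 is the minimal polynomial of α, and in particular [Q(α):Q] = 3.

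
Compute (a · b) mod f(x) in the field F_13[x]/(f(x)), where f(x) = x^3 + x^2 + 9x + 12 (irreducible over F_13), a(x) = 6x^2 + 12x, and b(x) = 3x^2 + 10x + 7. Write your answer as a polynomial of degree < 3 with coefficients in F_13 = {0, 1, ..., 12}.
a · b ≡ 11x (mod f(x))

Multiply in F_13[x]: a(x)·b(x) = (6x^2 + 12x)·(3x^2 + 10x + 7) = 5x^4 + 5x^3 + 6x^2 + 6x. This has degree ≥ 3, so divide by f(x) over F_13: 5x^4 + 5x^3 + 6x^2 + 6x = (5x)·(x^3 + x^2 + 9x + 12) + (11x). Hence a·b ≡ 11x (mod f). (F_13[x]/(f) is a field with 13^3 = 2197 elements since f is irreducible of degree 3.)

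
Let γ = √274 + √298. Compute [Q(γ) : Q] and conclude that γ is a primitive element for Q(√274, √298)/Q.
[Q(γ) : Q] = 4 (equivalently, Q(γ) = Q(√274, √298))

Obviously Q(γ) ⊆ Q(√274, √298), and [Q(√274, √298):Q] = 4 (since 274, 298 are distinct squarefree integers > 1 with 81652 not a perfect square). To show equality we compute the minimal polynomial of γ. From γ = √274 + √298: γ^2 = 274 + 2√(81652) + 298 = 572 + 2√(81652), so γ^2 - 572 = 2√(81652); squaring, (γ^2 - 572)^2 = 4·81652, i.e. γ^4 - 1144γ^2 + 327184 - 326608 = 0, i.e. γ^4 - 1144γ^2 + 576 = 0. So γ is a root of x^4 - 1144x^2 + 576. This polynomial is irreducible over Q: it has no rational root (each ±√274 ± √298 is irrational), and any factorization into two quadratics over Q would force √(81652) ∈ Q (pairing opposite roots) or √274, √298 ∈ Q (other pairings), all impossible. Hence [Q(γ):Q] = 4 = [Q(√274, √298):Q], so Q(γ) = Q(√274, √298).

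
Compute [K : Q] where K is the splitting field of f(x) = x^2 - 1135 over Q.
[K : Q] = 2

f(x) = x^2 - 1135 factors as (x - √1135)(x + √1135). The splitting field is K = Q(√1135). Since 1135 is squarefree and > 1, it is not a perfect square, so x^2 - 1135 is irreducible over Q and [Q(√1135) : Q] = 2. Hence [K : Q] = 2.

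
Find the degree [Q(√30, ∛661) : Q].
[Q(√30, ∛661) : Q] = 6

Let L = Q(√30, ∛661). Since Q(√30) ⊂ L and [Q(√30):Q] = 2, the tower law gives 2 | [L:Q]. Likewise Q(∛661) ⊂ L with [Q(∛661):Q] = 3 (because 661 is not a perfect cube), so 3 | [L:Q]. As gcd(2,3) = 1, [L:Q] is divisible by 6. Conversely L is generated over Q by √30 and ∛661, so [L:Q] ≤ 2·3 = 6. Therefore [Q(√30, ∛661) : Q] = 6.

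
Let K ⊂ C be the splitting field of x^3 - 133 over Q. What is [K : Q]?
[K : Q] = 6

The roots of x^3 - 133 are ∛133, ω∛133, ω^2∛133 where ω = e^(2πi/3) is a primitive cube root of unity, so K = Q(∛133, ω). Now [Q(∛133):Q] = 3 (since 133 is not a perfect cube, x^3 - 133 is irreducible) and [Q(ω):Q] = 2. Both 2 and 3 divide [K:Q], and [K:Q] ≤ 3·2 = 6, so [K:Q] = 6. (Equivalently: Q(∛133) ⊂ R but ω ∉ R, so [K : Q(∛133)] = 2.)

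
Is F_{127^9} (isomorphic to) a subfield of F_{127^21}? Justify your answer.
No: F_{127^9} is not a subfield of F_{127^21}

F_{p^m} embeds in F_{p^n} iff m | n. Here 9 ∤ 21 (since 21 = 2·9 + 3 with remainder 3 ≠ 0), so F_{127^9} is not a subfield of F_{127^21}. Equivalently: if it were, the tower law would give 9 = [F_{127^9}:F_127] dividing [F_{127^21}:F_127] = 21, contradiction.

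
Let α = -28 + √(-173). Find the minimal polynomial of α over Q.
m_α(x) = x^2 + 56x + 957

From α + 28 = √(-173), squaring gives (α + 28)^2 = -173, i.e. α^2 + 56α + 784 = -173, so α^2 + 56α + 957 = 0. The discriminant of x^2 + 56x + 957 is (56)^2 - 4·(957) = 3136 - 3828 = -692, and 4·(-173) is not a perfect square in Q since -173 is squarefree and ≠ 1. Hence x^2 + 56x + 957 is irreducible over Q and is the minimal polynomial of α.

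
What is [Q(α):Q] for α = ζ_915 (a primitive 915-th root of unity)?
[Q(α):Q] = 480

The minimal polynomial of ζ_915 over Q is the 915-th cyclotomic polynomial Φ_915(x), which is irreducible over Q and has degree φ(915) = 480. Hence [Q(α):Q] = φ(915) = 480.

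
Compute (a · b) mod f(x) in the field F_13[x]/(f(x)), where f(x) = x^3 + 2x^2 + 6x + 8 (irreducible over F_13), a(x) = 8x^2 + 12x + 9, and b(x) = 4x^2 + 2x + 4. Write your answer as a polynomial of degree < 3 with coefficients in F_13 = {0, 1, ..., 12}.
a · b ≡ 4x^2 + 5x + 10 (mod f(x))

Multiply in F_13[x]: a(x)·b(x) = (8x^2 + 12x + 9)·(4x^2 + 2x + 4) = 6x^4 + 12x^3 + x^2 + x + 10. This has degree ≥ 3, so divide by f(x) over F_13: 6x^4 + 12x^3 + x^2 + x + 10 = (6x)·(x^3 + 2x^2 + 6x + 8) + (4x^2 + 5x + 10). Hence a·b ≡ 4x^2 + 5x + 10 (mod f). (F_13[x]/(f) is a field with 13^3 = 2197 elements since f is irreducible of degree 3.)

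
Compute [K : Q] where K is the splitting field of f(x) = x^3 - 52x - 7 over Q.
[K : Q] = 6

By the rational root test, any rational root of the monic integer polynomial f(x) = x^3 - 52x - 7 must be an integer dividing the constant term -7, i.e. one of ±{1, 7}. Evaluating: f(1) = -58, f(-1) = 44, f(7) = -28, f(-7) = 14; none is 0, so f has no rational root and is therefore irreducible over Q (a cubic with no linear factor over a field is irreducible). For an irreducible cubic, the Galois group is A_3 or S_3 according as the discriminant disc(f) = -4a^3 - 27b^2 = -4·(-52)^3 - 27·(-7)^2 = 561109 is or is not a square in Q. Here disc(f) = 561109 is not a perfect square in Q, so the Galois group of f over Q is not contained in A_3 and must be all of S_3. The splitting field has degree |S_3| = 6 over Q, so [K : Q] = 6.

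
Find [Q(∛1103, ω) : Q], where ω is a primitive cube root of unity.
[Q(∛1103, ω) : Q] = 6

[Q(∛1103):Q] = 3 (min poly x^3 - 1103, irreducible since 1103 is not a perfect cube). [Q(ω):Q] = 2 (min poly x^2 + x + 1). Since Q(∛1103) ⊂ R and ω ∉ R, we have ω ∉ Q(∛1103), so x^2 + x + 1 remains irreducible over Q(∛1103) and [Q(∛1103, ω) : Q(∛1103)] = 2. By the tower law, [Q(∛1103, ω) : Q] = 3 · 2 = 6. (In fact Q(∛1103, ω) is the splitting field of x^3 - 1103 over Q.)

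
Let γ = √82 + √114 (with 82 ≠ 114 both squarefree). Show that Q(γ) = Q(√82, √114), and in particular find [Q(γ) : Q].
[Q(γ) : Q] = 4 (equivalently, Q(γ) = Q(√82, √114))

Obviously Q(γ) ⊆ Q(√82, √114), and [Q(√82, √114):Q] = 4 (since 82, 114 are distinct squarefree integers > 1 with 9348 not a perfect square). To show equality we compute the minimal polynomial of γ. From γ = √82 + √114: γ^2 = 82 + 2√(9348) + 114 = 196 + 2√(9348), so γ^2 - 196 = 2√(9348); squaring, (γ^2 - 196)^2 = 4·9348, i.e. γ^4 - 392γ^2 + 38416 - 37392 = 0, i.e. γ^4 - 392γ^2 + 1024 = 0. So γ is a root of x^4 - 392x^2 + 1024. This polynomial is irreducible over Q: it has no rational root (each ±√82 ± √114 is irrational), and any factorization into two quadratics over Q would force √(9348) ∈ Q (pairing opposite roots) or √82, √114 ∈ Q (other pairings), all impossible. Hence [Q(γ):Q] = 4 = [Q(√82, √114):Q], so Q(γ) = Q(√82, √114).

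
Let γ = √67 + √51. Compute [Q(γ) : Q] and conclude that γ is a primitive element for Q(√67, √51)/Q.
[Q(γ) : Q] = 4 (equivalently, Q(γ) = Q(√67, √51))

Obviously Q(γ) ⊆ Q(√67, √51), and [Q(√67, √51):Q] = 4 (since 67, 51 are distinct squarefree integers > 1 with 3417 not a perfect square). To show equality we compute the minimal polynomial of γ. From γ = √67 + √51: γ^2 = 67 + 2√(3417) + 51 = 118 + 2√(3417), so γ^2 - 118 = 2√(3417); squaring, (γ^2 - 118)^2 = 4·3417, i.e. γ^4 - 236γ^2 + 13924 - 13668 = 0, i.e. γ^4 - 236γ^2 + 256 = 0. So γ is a root of x^4 - 236x^2 + 256. This polynomial is irreducible over Q: it has no rational root (each ±√67 ± √51 is irrational), and any factorization into two quadratics over Q would force √(3417) ∈ Q (pairing opposite roots) or √67, √51 ∈ Q (other pairings), all impossible. Hence [Q(γ):Q] = 4 = [Q(√67, √51):Q], so Q(γ) = Q(√67, √51).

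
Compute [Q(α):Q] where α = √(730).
[Q(α):Q] = 2

[Q(α):Q] equals the degree of the minimal polynomial of α. Here α^2 = 730 and x^2 - 730 is irreducible (d = 730 is squarefree, ≠ 1, hence not a square), so deg(m_α) = 2. Thus [Q(α):Q] = 2.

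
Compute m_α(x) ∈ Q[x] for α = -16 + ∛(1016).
m_α(x) = x^3 + 48x^2 + 768x + 3080

Set β = α + 16 = ∛(1016), so β^3 = 1016. Then (α + 16)^3 - 1016 = 0, i.e. α is a root of g(x) = (x + 16)^3 - 1016 = x^3 + 48x^2 + 768x + 3080. Since g(x) = h(x + 16) where h(x) = x^3 - 1016, and h is irreducible over Q (because 1016 is not a perfect cube, so h has no rational root, and a monic cubic with no rational root is irreducible), g is also irreducible (irreducibility is preserved under the substitution x → x + 16). Hence m_α(x) = x^3 + 48x^2 + 768x + 3080.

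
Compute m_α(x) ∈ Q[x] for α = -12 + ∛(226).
m_α(x) = x^3 + 36x^2 + 432x + 1502

Set β = α + 12 = ∛(226), so β^3 = 226. Then (α + 12)^3 - 226 = 0, i.e. α is a root of g(x) = (x + 12)^3 - 226 = x^3 + 36x^2 + 432x + 1502. Since g(x) = h(x + 12) where h(x) = x^3 - 226, and h is irreducible over Q (because 226 is not a perfect cube, so h has no rational root, and a monic cubic with no rational root is irreducible), g is also irreducible (irreducibility is preserved under the substitution x → x + 12). Hence m_α(x) = x^3 + 36x^2 + 432x + 1502.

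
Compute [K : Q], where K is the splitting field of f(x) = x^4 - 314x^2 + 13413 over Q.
[K : Q] = 4

Solving the quadratic in x^2: x^2 = (314 ± √(314^2 - 4·13413))/2 = (314 ± √44944)/2 = (314 ± 212)/2, giving x^2 = 263 or x^2 = 51. So f(x) = (x^2 - 263)(x^2 - 51) and the roots of f are ±√263, ±√51. Hence the splitting field is K = Q(√263, √51). Since 263 and 51 are distinct squarefree integers > 1, their product 13413 is not a perfect square, so √51 ∉ Q(√263). By the tower law [K:Q] = [Q(√263,√51):Q(√263)] · [Q(√263):Q] = 2 · 2 = 4.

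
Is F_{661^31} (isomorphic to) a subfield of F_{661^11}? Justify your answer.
No: F_{661^31} is not a subfield of F_{661^11}

F_{p^m} embeds in F_{p^n} iff m | n. Here 31 ∤ 11 (since 11 = 0·31 + 11 with remainder 11 ≠ 0), so F_{661^31} is not a subfield of F_{661^11}. Equivalently: if it were, the tower law would give 31 = [F_{661^31}:F_661] dividing [F_{661^11}:F_661] = 11, contradiction.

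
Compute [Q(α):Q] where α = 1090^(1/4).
[Q(α):Q] = 4

α is a root of x^4 - 1090. By Eisenstein's criterion at the prime p = 2 (which divides the constant term 1090 but p^2 = 4 does not, since 1090 is squarefree), x^4 - 1090 is irreducible over Q. Hence [Q(α):Q] = 4.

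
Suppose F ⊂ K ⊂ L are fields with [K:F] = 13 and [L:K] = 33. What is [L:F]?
[L:F] = 429

The tower law says that for any tower of field extensions F ⊂ K ⊂ L with finite degrees, [L:F] = [L:K] · [K:F]. Here this gives [L:F] = 33 · 13 = 429.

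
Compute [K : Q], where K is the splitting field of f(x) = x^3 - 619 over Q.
[K : Q] = 6

The roots of x^3 - 619 are ∛619, ω∛619, ω^2∛619 where ω = e^(2πi/3) is a primitive cube root of unity, so K = Q(∛619, ω). Now [Q(∛619):Q] = 3 (since 619 is not a perfect cube, x^3 - 619 is irreducible) and [Q(ω):Q] = 2. Both 2 and 3 divide [K:Q], and [K:Q] ≤ 3·2 = 6, so [K:Q] = 6. (Equivalently: Q(∛619) ⊂ R but ω ∉ R, so [K : Q(∛619)] = 2.)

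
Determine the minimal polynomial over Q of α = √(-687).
m_α(x) = x^2 + 687

α satisfies α^2 + 687 = 0, so x^2 + 687 annihilates α. Since d = -687 is squarefree and ≠ 1, it is not a perfect square in Q, so x^2 + 687 has no rational root and is therefore irreducible over Q (a degree-2 polynomial over a field is irreducible iff it has no root). Hence m_α(x) = x^2 + 687.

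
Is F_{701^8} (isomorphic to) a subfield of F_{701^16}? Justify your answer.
Yes: F_{701^8} is a subfield of F_{701^16}

F_{p^m} embeds in F_{p^n} iff m | n (since F_{p^n} is the splitting field of x^(p^n) - x, and F_{p^m} ⊂ F_{p^n} forces p^n to be a power of p^m, i.e. m | n; conversely if m | n then every root of x^(p^m) - x is a root of x^(p^n) - x). Here 8 | 16 (since 16 = 2·8), so F_{701^8} is a subfield of F_{701^16}, and [F_{701^16} : F_{701^8}] = 16/8 = 2.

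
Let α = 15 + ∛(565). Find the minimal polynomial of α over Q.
m_α(x) = x^3 - 45x^2 + 675x - 3940

Set β = α - 15 = ∛(565), so β^3 = 565. Then (α - 15)^3 - 565 = 0, i.e. α is a root of g(x) = (x - 15)^3 - 565 = x^3 - 45x^2 + 675x - 3940. Since g(x) = h(x - 15) where h(x) = x^3 - 565, and h is irreducible over Q (because 565 is not a perfect cube, so h has no rational root, and a monic cubic with no rational root is irreducible), g is also irreducible (irreducibility is preserved under the substitution x → x - 15). Hence m_α(x) = x^3 - 45x^2 + 675x - 3940.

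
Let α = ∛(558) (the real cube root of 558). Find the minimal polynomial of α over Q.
m_α(x) = x^3 - 558

α satisfies α^3 = 558, so x^3 - 558 annihilates α. By the rational root test, a rational root p/q (in lowest terms) of x^3 - 558 would satisfy p^3 = 558 q^3, forcing q = 1 and p^3 = 558; but 558 is not a perfect cube, contradiction. A monic cubic over Q with no rational root is irreducible (any nontrivial factorization would include a linear factor). Hence x^3 - 558 is the minimal polynomial of α, and in particular [Q(α):Q] = 3.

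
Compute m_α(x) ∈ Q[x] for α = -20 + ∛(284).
m_α(x) = x^3 + 60x^2 + 1200x + 7716

Set β = α + 20 = ∛(284), so β^3 = 284. Then (α + 20)^3 - 284 = 0, i.e. α is a root of g(x) = (x + 20)^3 - 284 = x^3 + 60x^2 + 1200x + 7716. Since g(x) = h(x + 20) where h(x) = x^3 - 284, and h is irreducible over Q (because 284 is not a perfect cube, so h has no rational root, and a monic cubic with no rational root is irreducible), g is also irreducible (irreducibility is preserved under the substitution x → x + 20). Hence m_α(x) = x^3 + 60x^2 + 1200x + 7716.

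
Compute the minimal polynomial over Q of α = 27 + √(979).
m_α(x) = x^2 - 54x - 250

From α - 27 = √(979), squaring gives (α - 27)^2 = 979, i.e. α^2 - 54α + 729 = 979, so α^2 - 54α - 250 = 0. The discriminant of x^2 - 54x - 250 is (-54)^2 - 4·(-250) = 2916 + 1000 = 3916, and 4·(979) is not a perfect square in Q since 979 is squarefree and ≠ 1. Hence x^2 - 54x - 250 is irreducible over Q and is the minimal polynomial of α.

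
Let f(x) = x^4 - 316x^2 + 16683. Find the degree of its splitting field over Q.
[K : Q] = 4

Solving the quadratic in x^2: x^2 = (316 ± √(316^2 - 4·16683))/2 = (316 ± √33124)/2 = (316 ± 182)/2, giving x^2 = 67 or x^2 = 249. So f(x) = (x^2 - 67)(x^2 - 249) and the roots of f are ±√67, ±√249. Hence the splitting field is K = Q(√67, √249). Since 67 and 249 are distinct squarefree integers > 1, their product 16683 is not a perfect square, so √249 ∉ Q(√67). By the tower law [K:Q] = [Q(√67,√249):Q(√67)] · [Q(√67):Q] = 2 · 2 = 4.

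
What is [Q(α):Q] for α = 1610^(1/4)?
[Q(α):Q] = 4

α is a root of x^4 - 1610. By Eisenstein's criterion at the prime p = 2 (which divides the constant term 1610 but p^2 = 4 does not, since 1610 is squarefree), x^4 - 1610 is irreducible over Q. Hence [Q(α):Q] = 4.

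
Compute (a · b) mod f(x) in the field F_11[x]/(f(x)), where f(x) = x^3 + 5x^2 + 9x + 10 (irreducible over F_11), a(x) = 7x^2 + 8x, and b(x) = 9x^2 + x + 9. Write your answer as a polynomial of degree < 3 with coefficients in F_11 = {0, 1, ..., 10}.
a · b ≡ 2x^2 + 4x + 6 (mod f(x))

Multiply in F_11[x]: a(x)·b(x) = (7x^2 + 8x)·(9x^2 + x + 9) = 8x^4 + 2x^3 + 5x^2 + 6x. This has degree ≥ 3, so divide by f(x) over F_11: 8x^4 + 2x^3 + 5x^2 + 6x = (8x + 6)·(x^3 + 5x^2 + 9x + 10) + (2x^2 + 4x + 6). Hence a·b ≡ 2x^2 + 4x + 6 (mod f). (F_11[x]/(f) is a field with 11^3 = 1331 elements since f is irreducible of degree 3.)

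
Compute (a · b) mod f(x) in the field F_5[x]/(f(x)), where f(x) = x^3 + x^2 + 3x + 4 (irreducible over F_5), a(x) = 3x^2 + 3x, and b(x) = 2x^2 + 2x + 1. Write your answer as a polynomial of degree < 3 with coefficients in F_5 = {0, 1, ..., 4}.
a · b ≡ x + 1 (mod f(x))

Multiply in F_5[x]: a(x)·b(x) = (3x^2 + 3x)·(2x^2 + 2x + 1) = x^4 + 2x^3 + 4x^2 + 3x. This has degree ≥ 3, so divide by f(x) over F_5: x^4 + 2x^3 + 4x^2 + 3x = (x + 1)·(x^3 + x^2 + 3x + 4) + (x + 1). Hence a·b ≡ x + 1 (mod f). (F_5[x]/(f) is a field with 5^3 = 125 elements since f is irreducible of degree 3.)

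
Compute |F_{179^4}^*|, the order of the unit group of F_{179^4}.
|F_{179^4}^*| = 1026625680

F_{179^4} has 179^4 = 1026625681 elements; its multiplicative group consists of all nonzero elements, so |F_{179^4}^*| = 1026625681 - 1 = 1026625680. (It is cyclic since any finite subgroup of the multiplicative group of a field is cyclic.)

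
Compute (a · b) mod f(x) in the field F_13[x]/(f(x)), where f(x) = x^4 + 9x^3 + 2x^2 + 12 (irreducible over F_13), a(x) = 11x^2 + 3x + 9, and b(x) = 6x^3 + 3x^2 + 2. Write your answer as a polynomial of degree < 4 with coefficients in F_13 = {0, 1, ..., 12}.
a · b ≡ 8x^3 + 4x^2 + 7x + 8 (mod f(x))

Multiply in F_13[x]: a(x)·b(x) = (11x^2 + 3x + 9)·(6x^3 + 3x^2 + 2) = x^5 + 12x^4 + 11x^3 + 10x^2 + 6x + 5. This has degree ≥ 4, so divide by f(x) over F_13: x^5 + 12x^4 + 11x^3 + 10x^2 + 6x + 5 = (x + 3)·(x^4 + 9x^3 + 2x^2 + 12) + (8x^3 + 4x^2 + 7x + 8). Hence a·b ≡ 8x^3 + 4x^2 + 7x + 8 (mod f). (F_13[x]/(f) is a field with 13^4 = 28561 elements since f is irreducible of degree 4.)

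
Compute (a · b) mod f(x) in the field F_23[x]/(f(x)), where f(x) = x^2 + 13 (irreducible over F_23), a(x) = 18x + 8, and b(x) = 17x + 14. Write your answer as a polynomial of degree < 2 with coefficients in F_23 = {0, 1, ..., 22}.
a · b ≡ 20x + 21 (mod f(x))

Multiply in F_23[x]: a(x)·b(x) = (18x + 8)·(17x + 14) = 7x^2 + 20x + 20. This has degree ≥ 2, so divide by f(x) over F_23: 7x^2 + 20x + 20 = (7)·(x^2 + 13) + (20x + 21). Hence a·b ≡ 20x + 21 (mod f). (F_23[x]/(f) is a field with 23^2 = 529 elements since f is irreducible of degree 2.)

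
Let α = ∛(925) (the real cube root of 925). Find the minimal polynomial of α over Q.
m_α(x) = x^3 - 925

α satisfies α^3 = 925, so x^3 - 925 annihilates α. By the rational root test, a rational root p/q (in lowest terms) of x^3 - 925 would satisfy p^3 = 925 q^3, forcing q = 1 and p^3 = 925; but 925 is not a perfect cube, contradiction. A monic cubic over Q with no rational root is irreducible (any nontrivial factorization would include a linear factor). Hence x^3 - 925 is the minimal polynomial of α, and in particular [Q(α):Q] = 3.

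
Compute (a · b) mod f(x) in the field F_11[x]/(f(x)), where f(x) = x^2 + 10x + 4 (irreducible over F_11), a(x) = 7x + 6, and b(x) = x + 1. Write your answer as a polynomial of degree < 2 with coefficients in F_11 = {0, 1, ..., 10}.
a · b ≡ 9x (mod f(x))

Multiply in F_11[x]: a(x)·b(x) = (7x + 6)·(x + 1) = 7x^2 + 2x + 6. This has degree ≥ 2, so divide by f(x) over F_11: 7x^2 + 2x + 6 = (7)·(x^2 + 10x + 4) + (9x). Hence a·b ≡ 9x (mod f). (F_11[x]/(f) is a field with 11^2 = 121 elements since f is irreducible of degree 2.)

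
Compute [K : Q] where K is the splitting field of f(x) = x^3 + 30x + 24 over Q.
[K : Q] = 6

By the rational root test, any rational root of the monic integer polynomial f(x) = x^3 + 30x + 24 must be an integer dividing the constant term 24, i.e. one of ±{1, 2, 3, 4, 6, 8, 12, 24}. Evaluating: f(1) = 55, f(-1) = -7, f(2) = 92, f(-2) = -44, f(3) = 141, f(-3) = -93, f(4) = 208, f(-4) = -160, f(6) = 420, f(-6) = -372, f(8) = 776, f(-8) = -728, f(12) = 2112, f(-12) = -2064, f(24) = 14568, f(-24) = -14520; none is 0, so f has no rational root and is therefore irreducible over Q (a cubic with no linear factor over a field is irreducible). For an irreducible cubic, the Galois group is A_3 or S_3 according as the discriminant disc(f) = -4a^3 - 27b^2 = -4·(30)^3 - 27·(24)^2 = -123552 is or is not a square in Q. Here disc(f) = -123552 is not a perfect square in Q, so the Galois group of f over Q is not contained in A_3 and must be all of S_3. The splitting field has degree |S_3| = 6 over Q, so [K : Q] = 6.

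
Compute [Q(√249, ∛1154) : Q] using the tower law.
[Q(√249, ∛1154) : Q] = 6

Let L = Q(√249, ∛1154). Since Q(√249) ⊂ L and [Q(√249):Q] = 2, the tower law gives 2 | [L:Q]. Likewise Q(∛1154) ⊂ L with [Q(∛1154):Q] = 3 (because 1154 is not a perfect cube), so 3 | [L:Q]. As gcd(2,3) = 1, [L:Q] is divisible by 6. Conversely L is generated over Q by √249 and ∛1154, so [L:Q] ≤ 2·3 = 6. Therefore [Q(√249, ∛1154) : Q] = 6.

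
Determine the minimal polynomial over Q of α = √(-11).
m_α(x) = x^2 + 11

α satisfies α^2 + 11 = 0, so x^2 + 11 annihilates α. Since d = -11 is squarefree and ≠ 1, it is not a perfect square in Q, so x^2 + 11 has no rational root and is therefore irreducible over Q (a degree-2 polynomial over a field is irreducible iff it has no root). Hence m_α(x) = x^2 + 11.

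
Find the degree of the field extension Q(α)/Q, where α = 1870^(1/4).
[Q(α):Q] = 4

α is a root of x^4 - 1870. By Eisenstein's criterion at the prime p = 2 (which divides the constant term 1870 but p^2 = 4 does not, since 1870 is squarefree), x^4 - 1870 is irreducible over Q. Hence [Q(α):Q] = 4.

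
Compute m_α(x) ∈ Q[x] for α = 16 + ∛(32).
m_α(x) = x^3 - 48x^2 + 768x - 4128

Set β = α - 16 = ∛(32), so β^3 = 32. Then (α - 16)^3 - 32 = 0, i.e. α is a root of g(x) = (x - 16)^3 - 32 = x^3 - 48x^2 + 768x - 4128. Since g(x) = h(x - 16) where h(x) = x^3 - 32, and h is irreducible over Q (because 32 is not a perfect cube, so h has no rational root, and a monic cubic with no rational root is irreducible), g is also irreducible (irreducibility is preserved under the substitution x → x - 16). Hence m_α(x) = x^3 - 48x^2 + 768x - 4128.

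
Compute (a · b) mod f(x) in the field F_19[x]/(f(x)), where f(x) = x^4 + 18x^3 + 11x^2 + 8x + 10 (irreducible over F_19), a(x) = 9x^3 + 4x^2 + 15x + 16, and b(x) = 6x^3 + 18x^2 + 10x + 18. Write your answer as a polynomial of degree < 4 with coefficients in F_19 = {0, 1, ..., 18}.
a · b ≡ 16x^3 + 8x^2 + 5x + 16 (mod f(x))

Multiply in F_19[x]: a(x)·b(x) = (9x^3 + 4x^2 + 15x + 16)·(6x^3 + 18x^2 + 10x + 18) = 16x^6 + 15x^5 + 5x^4 + 17x^3 + 16x^2 + 12x + 3. This has degree ≥ 4, so divide by f(x) over F_19: 16x^6 + 15x^5 + 5x^4 + 17x^3 + 16x^2 + 12x + 3 = (16x^2 + 12x + 12)·(x^4 + 18x^3 + 11x^2 + 8x + 10) + (16x^3 + 8x^2 + 5x + 16). Hence a·b ≡ 16x^3 + 8x^2 + 5x + 16 (mod f). (F_19[x]/(f) is a field with 19^4 = 130321 elements since f is irreducible of degree 4.)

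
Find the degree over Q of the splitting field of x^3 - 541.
[K : Q] = 6

The roots of x^3 - 541 are ∛541, ω∛541, ω^2∛541 where ω = e^(2πi/3) is a primitive cube root of unity, so K = Q(∛541, ω). Now [Q(∛541):Q] = 3 (since 541 is not a perfect cube, x^3 - 541 is irreducible) and [Q(ω):Q] = 2. Both 2 and 3 divide [K:Q], and [K:Q] ≤ 3·2 = 6, so [K:Q] = 6. (Equivalently: Q(∛541) ⊂ R but ω ∉ R, so [K : Q(∛541)] = 2.)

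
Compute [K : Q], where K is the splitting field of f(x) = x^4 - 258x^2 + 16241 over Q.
[K : Q] = 4

Solving the quadratic in x^2: x^2 = (258 ± √(258^2 - 4·16241))/2 = (258 ± √1600)/2 = (258 ± 40)/2, giving x^2 = 149 or x^2 = 109. So f(x) = (x^2 - 149)(x^2 - 109) and the roots of f are ±√149, ±√109. Hence the splitting field is K = Q(√149, √109). Since 149 and 109 are distinct squarefree integers > 1, their product 16241 is not a perfect square, so √109 ∉ Q(√149). By the tower law [K:Q] = [Q(√149,√109):Q(√149)] · [Q(√149):Q] = 2 · 2 = 4.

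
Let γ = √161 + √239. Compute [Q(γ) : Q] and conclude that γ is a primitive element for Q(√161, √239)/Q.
[Q(γ) : Q] = 4 (equivalently, Q(γ) = Q(√161, √239))

Obviously Q(γ) ⊆ Q(√161, √239), and [Q(√161, √239):Q] = 4 (since 161, 239 are distinct squarefree integers > 1 with 38479 not a perfect square). To show equality we compute the minimal polynomial of γ. From γ = √161 + √239: γ^2 = 161 + 2√(38479) + 239 = 400 + 2√(38479), so γ^2 - 400 = 2√(38479); squaring, (γ^2 - 400)^2 = 4·38479, i.e. γ^4 - 800γ^2 + 160000 - 153916 = 0, i.e. γ^4 - 800γ^2 + 6084 = 0. So γ is a root of x^4 - 800x^2 + 6084. This polynomial is irreducible over Q: it has no rational root (each ±√161 ± √239 is irrational), and any factorization into two quadratics over Q would force √(38479) ∈ Q (pairing opposite roots) or √161, √239 ∈ Q (other pairings), all impossible. Hence [Q(γ):Q] = 4 = [Q(√161, √239):Q], so Q(γ) = Q(√161, √239).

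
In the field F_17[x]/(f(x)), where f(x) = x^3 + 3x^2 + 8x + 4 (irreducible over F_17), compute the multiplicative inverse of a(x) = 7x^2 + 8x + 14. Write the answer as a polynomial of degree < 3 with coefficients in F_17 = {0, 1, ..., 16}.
a(x)^(-1) ≡ 16x^2 + 13x + 14 (mod f(x))

Since f is irreducible over F_17, F_17[x]/(f) is a field and a(x) ≠ 0 has an inverse. Apply the extended Euclidean algorithm to f(x) and a(x) in F_17[x]: f(x) = (5x + 2)·a(x) + (7x + 10);  a(x) = (x + 7)·(7x + 10) + (12). The last nonzero remainder is the constant 12 = gcd(f, a) in F_17. Back-substituting through the division chain expresses 12 = s(x)·a(x) + t(x)·f(x) with s(x) ≡ 5x^2 + 3x + 15 (mod f), so (5x^2 + 3x + 15)·a(x) ≡ 12 (mod f). Multiplying by 12^(-1) ≡ 10 in F_17 gives a(x)^(-1) ≡ 10·(5x^2 + 3x + 15) ≡ 16x^2 + 13x + 14 (mod f). Check: (7x^2 + 8x + 14)·(16x^2 + 13x + 14) = 10x^4 + 15x^3 + x^2 + 5x + 9 ≡ 1 (mod x^3 + 3x^2 + 8x + 4).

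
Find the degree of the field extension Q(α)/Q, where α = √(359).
[Q(α):Q] = 2

[Q(α):Q] equals the degree of the minimal polynomial of α. Here α^2 = 359 and x^2 - 359 is irreducible (d = 359 is squarefree, ≠ 1, hence not a square), so deg(m_α) = 2. Thus [Q(α):Q] = 2.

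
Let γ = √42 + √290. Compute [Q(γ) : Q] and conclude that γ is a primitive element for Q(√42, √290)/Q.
[Q(γ) : Q] = 4 (equivalently, Q(γ) = Q(√42, √290))

Obviously Q(γ) ⊆ Q(√42, √290), and [Q(√42, √290):Q] = 4 (since 42, 290 are distinct squarefree integers > 1 with 12180 not a perfect square). To show equality we compute the minimal polynomial of γ. From γ = √42 + √290: γ^2 = 42 + 2√(12180) + 290 = 332 + 2√(12180), so γ^2 - 332 = 2√(12180); squaring, (γ^2 - 332)^2 = 4·12180, i.e. γ^4 - 664γ^2 + 110224 - 48720 = 0, i.e. γ^4 - 664γ^2 + 61504 = 0. So γ is a root of x^4 - 664x^2 + 61504. This polynomial is irreducible over Q: it has no rational root (each ±√42 ± √290 is irrational), and any factorization into two quadratics over Q would force √(12180) ∈ Q (pairing opposite roots) or √42, √290 ∈ Q (other pairings), all impossible. Hence [Q(γ):Q] = 4 = [Q(√42, √290):Q], so Q(γ) = Q(√42, √290).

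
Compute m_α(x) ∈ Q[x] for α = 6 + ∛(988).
m_α(x) = x^3 - 18x^2 + 108x - 1204

Set β = α - 6 = ∛(988), so β^3 = 988. Then (α - 6)^3 - 988 = 0, i.e. α is a root of g(x) = (x - 6)^3 - 988 = x^3 - 18x^2 + 108x - 1204. Since g(x) = h(x - 6) where h(x) = x^3 - 988, and h is irreducible over Q (because 988 is not a perfect cube, so h has no rational root, and a monic cubic with no rational root is irreducible), g is also irreducible (irreducibility is preserved under the substitution x → x - 6). Hence m_α(x) = x^3 - 18x^2 + 108x - 1204.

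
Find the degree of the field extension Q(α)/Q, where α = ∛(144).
[Q(α):Q] = 3

The minimal polynomial of α is x^3 - 144, irreducible over Q since 144 is not a perfect cube (so x^3 - 144 has no rational root). Hence [Q(α):Q] = deg(m_α) = 3.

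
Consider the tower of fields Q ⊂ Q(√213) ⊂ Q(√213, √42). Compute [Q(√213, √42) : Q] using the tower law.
[Q(√213, √42) : Q] = 4

[Q(√213):Q] = 2 (min poly x^2 - 213, irreducible since 213 is squarefree > 1). For the top step, suppose √42 ∈ Q(√213), say √42 = c + d√213 with c, d ∈ Q. Squaring: 42 = c^2 + 213d^2 + 2cd√213. Since √213 ∉ Q this forces 2cd = 0. If d = 0 then √42 = c ∈ Q, contradicting 42 squarefree > 1. If c = 0 then 42 = 213d^2, so 213·42 = (213d)^2 is a perfect square in Q — but 213·42 = 8946 is not a perfect square (since 213 and 42 are distinct squarefree integers). Contradiction. Hence √42 ∉ Q(√213), so x^2 - 42 stays irreducible over Q(√213) and [Q(√213, √42) : Q(√213)] = 2. By the tower law, [Q(√213, √42) : Q] = 2 · 2 = 4.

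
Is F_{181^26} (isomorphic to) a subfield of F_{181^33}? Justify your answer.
No: F_{181^26} is not a subfield of F_{181^33}

F_{p^m} embeds in F_{p^n} iff m | n. Here 26 ∤ 33 (since 33 = 1·26 + 7 with remainder 7 ≠ 0), so F_{181^26} is not a subfield of F_{181^33}. Equivalently: if it were, the tower law would give 26 = [F_{181^26}:F_181] dividing [F_{181^33}:F_181] = 33, contradiction.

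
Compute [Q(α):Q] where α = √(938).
[Q(α):Q] = 2

[Q(α):Q] equals the degree of the minimal polynomial of α. Here α^2 = 938 and x^2 - 938 is irreducible (d = 938 is squarefree, ≠ 1, hence not a square), so deg(m_α) = 2. Thus [Q(α):Q] = 2.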